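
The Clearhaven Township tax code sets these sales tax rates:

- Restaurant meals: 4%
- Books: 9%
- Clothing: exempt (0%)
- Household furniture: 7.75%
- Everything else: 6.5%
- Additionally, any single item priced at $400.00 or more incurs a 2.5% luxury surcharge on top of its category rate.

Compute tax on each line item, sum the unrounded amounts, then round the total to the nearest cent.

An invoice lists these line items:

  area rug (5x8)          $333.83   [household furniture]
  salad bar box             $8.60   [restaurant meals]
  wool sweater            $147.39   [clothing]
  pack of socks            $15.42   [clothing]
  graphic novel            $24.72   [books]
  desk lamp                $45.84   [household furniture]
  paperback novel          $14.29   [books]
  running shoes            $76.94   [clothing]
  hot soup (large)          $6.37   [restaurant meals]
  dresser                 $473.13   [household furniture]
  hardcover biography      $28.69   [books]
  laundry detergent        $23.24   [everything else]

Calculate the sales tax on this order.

Area rug (5x8) $333.83: household furniture → 7.75% → $25.871825
Salad bar box $8.60: restaurant meals → 4% → $0.344
Wool sweater $147.39: clothing → 0% → $0.00
Pack of socks $15.42: clothing → 0% → $0.00
Graphic novel $24.72: books → 9% → $2.2248
Desk lamp $45.84: household furniture → 7.75% → $3.5526
Paperback novel $14.29: books → 9% → $1.2861
Running shoes $76.94: clothing → 0% → $0.00
Hot soup (large) $6.37: restaurant meals → 4% → $0.2548
Dresser $473.13: household furniture → 7.75% + 2.5% surcharge = 10.25% → $48.495825
Hardcover biography $28.69: books → 9% → $2.5821
Laundry detergent $23.24: everything else → 6.5% → $1.5106
Unrounded tax sum = $86.12265 → $86.12

$86.12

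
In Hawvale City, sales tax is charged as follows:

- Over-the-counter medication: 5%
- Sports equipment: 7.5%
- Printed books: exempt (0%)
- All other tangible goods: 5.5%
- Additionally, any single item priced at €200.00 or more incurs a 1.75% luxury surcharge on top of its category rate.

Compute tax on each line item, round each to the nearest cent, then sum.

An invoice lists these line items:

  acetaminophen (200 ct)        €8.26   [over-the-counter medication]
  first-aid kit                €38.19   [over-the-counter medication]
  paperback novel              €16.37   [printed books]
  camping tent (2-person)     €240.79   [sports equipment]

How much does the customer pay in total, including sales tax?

€328.20

Acetaminophen (200 ct) €8.26: over-the-counter medication → 5% → €0.41
First-aid kit €38.19: over-the-counter medication → 5% → €1.91
Paperback novel €16.37: printed books → 0% → €0.00
Camping tent (2-person) €240.79: sports equipment → 7.5% + 1.75% surcharge = 9.25% → €22.27
Subtotal = €303.61; tax = €24.59; total due = €328.20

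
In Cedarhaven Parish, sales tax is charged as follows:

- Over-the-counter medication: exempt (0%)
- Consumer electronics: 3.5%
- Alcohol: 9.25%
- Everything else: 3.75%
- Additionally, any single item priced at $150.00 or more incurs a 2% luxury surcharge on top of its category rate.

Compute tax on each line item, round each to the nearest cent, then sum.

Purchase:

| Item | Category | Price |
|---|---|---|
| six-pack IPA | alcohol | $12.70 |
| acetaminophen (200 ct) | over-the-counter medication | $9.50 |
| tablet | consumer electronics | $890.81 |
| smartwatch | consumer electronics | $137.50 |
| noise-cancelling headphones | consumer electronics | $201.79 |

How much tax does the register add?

Six-pack IPA $12.70: alcohol → 9.25% → $1.17
Acetaminophen (200 ct) $9.50: over-the-counter medication → 0% → $0.00
Tablet $890.81: consumer electronics → 3.5% + 2% surcharge = 5.5% → $48.99
Smartwatch $137.50: consumer electronics → 3.5% → $4.81
Noise-cancelling headphones $201.79: consumer electronics → 3.5% + 2% surcharge = 5.5% → $11.10
Total tax = $1.17 + $48.99 + $4.81 + $11.10 = $66.07

$66.07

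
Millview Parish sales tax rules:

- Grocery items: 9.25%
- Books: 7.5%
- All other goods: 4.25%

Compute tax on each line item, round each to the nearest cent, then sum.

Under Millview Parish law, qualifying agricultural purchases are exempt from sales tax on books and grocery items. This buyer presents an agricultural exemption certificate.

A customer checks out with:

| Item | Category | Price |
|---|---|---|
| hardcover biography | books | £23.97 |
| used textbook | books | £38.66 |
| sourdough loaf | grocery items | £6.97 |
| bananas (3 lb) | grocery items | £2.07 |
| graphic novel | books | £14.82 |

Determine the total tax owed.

£0.00

Hardcover biography £23.97: books, buyer-exempt → 0% → £0.00
Used textbook £38.66: books, buyer-exempt → 0% → £0.00
Sourdough loaf £6.97: grocery items, buyer-exempt → 0% → £0.00
Bananas (3 lb) £2.07: grocery items, buyer-exempt → 0% → £0.00
Graphic novel £14.82: books, buyer-exempt → 0% → £0.00
Total tax = £0.00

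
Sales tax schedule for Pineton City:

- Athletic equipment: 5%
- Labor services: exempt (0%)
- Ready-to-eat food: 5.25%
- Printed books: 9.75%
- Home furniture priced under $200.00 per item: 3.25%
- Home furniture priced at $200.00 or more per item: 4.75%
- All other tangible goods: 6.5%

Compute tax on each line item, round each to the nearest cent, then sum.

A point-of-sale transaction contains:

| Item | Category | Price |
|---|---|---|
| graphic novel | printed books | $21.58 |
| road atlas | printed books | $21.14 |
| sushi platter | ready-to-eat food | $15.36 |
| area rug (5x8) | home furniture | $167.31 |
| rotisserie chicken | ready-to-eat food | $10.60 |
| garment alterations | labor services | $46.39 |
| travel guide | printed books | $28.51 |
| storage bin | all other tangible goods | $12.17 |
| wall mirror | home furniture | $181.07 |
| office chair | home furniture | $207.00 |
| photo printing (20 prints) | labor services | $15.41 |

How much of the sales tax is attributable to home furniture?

Area rug (5x8) $167.31: home furniture, under $200.00 → 3.25% → $5.44
Wall mirror $181.07: home furniture, under $200.00 → 3.25% → $5.88
Office chair $207.00: home furniture, $200.00 or more → 4.75% → $9.83
Tax on home furniture = $5.44 + $5.88 + $9.83 = $21.15

$21.15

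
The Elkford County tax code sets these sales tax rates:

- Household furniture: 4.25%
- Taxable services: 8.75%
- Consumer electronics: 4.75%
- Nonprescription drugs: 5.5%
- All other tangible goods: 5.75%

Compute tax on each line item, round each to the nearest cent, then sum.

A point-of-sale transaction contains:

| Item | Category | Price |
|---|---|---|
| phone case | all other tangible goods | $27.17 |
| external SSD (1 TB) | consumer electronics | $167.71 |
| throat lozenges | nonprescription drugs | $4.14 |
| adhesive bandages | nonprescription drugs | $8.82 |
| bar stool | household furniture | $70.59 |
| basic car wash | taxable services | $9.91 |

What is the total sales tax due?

Phone case $27.17: all other tangible goods → 5.75% → $1.56
External SSD (1 TB) $167.71: consumer electronics → 4.75% → $7.97
Throat lozenges $4.14: nonprescription drugs → 5.5% → $0.23
Adhesive bandages $8.82: nonprescription drugs → 5.5% → $0.49
Bar stool $70.59: household furniture → 4.25% → $3.00
Basic car wash $9.91: taxable services → 8.75% → $0.87
Total tax = $1.56 + $7.97 + $0.23 + $0.49 + $3.00 + $0.87 = $14.12

$14.12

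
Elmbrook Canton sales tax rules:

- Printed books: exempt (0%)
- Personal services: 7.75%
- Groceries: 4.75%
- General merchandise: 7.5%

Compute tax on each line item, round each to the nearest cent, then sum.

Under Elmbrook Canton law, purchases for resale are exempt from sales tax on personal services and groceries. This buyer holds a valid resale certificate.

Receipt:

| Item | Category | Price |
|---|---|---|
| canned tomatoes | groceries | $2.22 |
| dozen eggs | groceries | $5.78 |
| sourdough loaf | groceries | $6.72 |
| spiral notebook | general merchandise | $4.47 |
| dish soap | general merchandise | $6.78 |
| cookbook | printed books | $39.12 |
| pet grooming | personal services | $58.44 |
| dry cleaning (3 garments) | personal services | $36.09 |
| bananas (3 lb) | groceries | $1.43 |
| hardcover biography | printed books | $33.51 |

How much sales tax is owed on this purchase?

$0.85

Canned tomatoes $2.22: groceries, buyer-exempt → 0% → $0.00
Dozen eggs $5.78: groceries, buyer-exempt → 0% → $0.00
Sourdough loaf $6.72: groceries, buyer-exempt → 0% → $0.00
Spiral notebook $4.47: general merchandise → 7.5% → $0.34
Dish soap $6.78: general merchandise → 7.5% → $0.51
Cookbook $39.12: printed books → 0% → $0.00
Pet grooming $58.44: personal services, buyer-exempt → 0% → $0.00
Dry cleaning (3 garments) $36.09: personal services, buyer-exempt → 0% → $0.00
Bananas (3 lb) $1.43: groceries, buyer-exempt → 0% → $0.00
Hardcover biography $33.51: printed books → 0% → $0.00
Total tax = $0.34 + $0.51 = $0.85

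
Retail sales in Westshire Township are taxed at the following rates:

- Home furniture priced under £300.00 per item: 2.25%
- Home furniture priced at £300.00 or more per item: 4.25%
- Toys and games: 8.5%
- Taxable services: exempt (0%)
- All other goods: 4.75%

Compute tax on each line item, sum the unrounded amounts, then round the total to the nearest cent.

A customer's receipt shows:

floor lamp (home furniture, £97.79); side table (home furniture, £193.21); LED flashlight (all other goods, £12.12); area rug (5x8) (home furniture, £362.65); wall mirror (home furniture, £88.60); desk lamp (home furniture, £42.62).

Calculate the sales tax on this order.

Floor lamp £97.79: home furniture, under £300.00 → 2.25% → £2.200275
Side table £193.21: home furniture, under £300.00 → 2.25% → £4.347225
LED flashlight £12.12: all other goods → 4.75% → £0.5757
Area rug (5x8) £362.65: home furniture, £300.00 or more → 4.25% → £15.412625
Wall mirror £88.60: home furniture, under £300.00 → 2.25% → £1.9935
Desk lamp £42.62: home furniture, under £300.00 → 2.25% → £0.95895
Unrounded tax sum = £25.488275 → £25.49

£25.49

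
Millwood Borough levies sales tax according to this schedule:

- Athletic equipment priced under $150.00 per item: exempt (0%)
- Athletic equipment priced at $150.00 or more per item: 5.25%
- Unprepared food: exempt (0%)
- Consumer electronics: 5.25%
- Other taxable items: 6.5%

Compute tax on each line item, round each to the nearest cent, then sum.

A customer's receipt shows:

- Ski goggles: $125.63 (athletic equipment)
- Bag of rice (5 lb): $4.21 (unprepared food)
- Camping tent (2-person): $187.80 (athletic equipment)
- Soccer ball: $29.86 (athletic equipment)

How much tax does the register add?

Ski goggles $125.63: athletic equipment, under $150.00 → 0% → $0.00
Bag of rice (5 lb) $4.21: unprepared food → 0% → $0.00
Camping tent (2-person) $187.80: athletic equipment, $150.00 or more → 5.25% → $9.86
Soccer ball $29.86: athletic equipment, under $150.00 → 0% → $0.00
Total tax = $9.86

$9.86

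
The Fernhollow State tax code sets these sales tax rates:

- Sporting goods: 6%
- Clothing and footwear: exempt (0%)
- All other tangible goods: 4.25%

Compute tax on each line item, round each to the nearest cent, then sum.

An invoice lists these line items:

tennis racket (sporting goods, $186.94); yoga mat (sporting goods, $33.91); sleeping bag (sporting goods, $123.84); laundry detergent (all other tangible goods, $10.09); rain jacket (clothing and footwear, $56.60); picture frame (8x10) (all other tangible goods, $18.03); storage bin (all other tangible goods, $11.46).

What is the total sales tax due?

$22.37

Tennis racket $186.94: sporting goods → 6% → $11.22
Yoga mat $33.91: sporting goods → 6% → $2.03
Sleeping bag $123.84: sporting goods → 6% → $7.43
Laundry detergent $10.09: all other tangible goods → 4.25% → $0.43
Rain jacket $56.60: clothing and footwear → 0% → $0.00
Picture frame (8x10) $18.03: all other tangible goods → 4.25% → $0.77
Storage bin $11.46: all other tangible goods → 4.25% → $0.49
Total tax = $11.22 + $2.03 + $7.43 + $0.43 + $0.77 + $0.49 = $22.37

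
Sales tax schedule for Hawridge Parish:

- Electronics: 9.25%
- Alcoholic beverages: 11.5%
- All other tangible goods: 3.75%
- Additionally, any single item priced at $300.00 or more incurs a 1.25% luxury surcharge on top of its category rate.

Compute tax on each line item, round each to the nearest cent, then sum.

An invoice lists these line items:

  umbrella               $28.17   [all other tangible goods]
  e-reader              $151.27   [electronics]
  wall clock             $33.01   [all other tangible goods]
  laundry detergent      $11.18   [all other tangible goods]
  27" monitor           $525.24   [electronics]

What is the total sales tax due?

$71.86

Umbrella $28.17: all other tangible goods → 3.75% → $1.06
E-reader $151.27: electronics → 9.25% → $13.99
Wall clock $33.01: all other tangible goods → 3.75% → $1.24
Laundry detergent $11.18: all other tangible goods → 3.75% → $0.42
27" monitor $525.24: electronics → 9.25% + 1.25% surcharge = 10.5% → $55.15
Total tax = $1.06 + $13.99 + $1.24 + $0.42 + $55.15 = $71.86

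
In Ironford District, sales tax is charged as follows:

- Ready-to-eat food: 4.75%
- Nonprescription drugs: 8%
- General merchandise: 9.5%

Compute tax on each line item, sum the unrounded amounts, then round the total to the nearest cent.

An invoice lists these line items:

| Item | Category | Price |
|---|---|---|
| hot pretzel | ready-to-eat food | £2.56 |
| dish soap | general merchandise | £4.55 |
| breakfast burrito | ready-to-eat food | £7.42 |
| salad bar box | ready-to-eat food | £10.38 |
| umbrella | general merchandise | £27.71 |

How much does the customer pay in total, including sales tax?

£56.65

Hot pretzel £2.56: ready-to-eat food → 4.75% → £0.1216
Dish soap £4.55: general merchandise → 9.5% → £0.43225
Breakfast burrito £7.42: ready-to-eat food → 4.75% → £0.35245
Salad bar box £10.38: ready-to-eat food → 4.75% → £0.49305
Umbrella £27.71: general merchandise → 9.5% → £2.63245
Subtotal = £52.62; unrounded tax = £4.0318 → £4.03; total due = £56.65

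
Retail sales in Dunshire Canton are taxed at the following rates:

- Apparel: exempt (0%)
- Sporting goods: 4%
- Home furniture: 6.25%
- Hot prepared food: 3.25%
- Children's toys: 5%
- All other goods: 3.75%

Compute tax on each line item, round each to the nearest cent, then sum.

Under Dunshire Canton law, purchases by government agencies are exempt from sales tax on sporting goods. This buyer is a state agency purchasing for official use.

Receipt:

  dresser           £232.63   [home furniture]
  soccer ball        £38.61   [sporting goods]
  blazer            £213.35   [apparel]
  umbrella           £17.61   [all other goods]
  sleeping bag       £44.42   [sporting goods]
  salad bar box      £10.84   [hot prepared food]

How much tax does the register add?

£15.55

Dresser £232.63: home furniture → 6.25% → £14.54
Soccer ball £38.61: sporting goods, buyer-exempt → 0% → £0.00
Blazer £213.35: apparel → 0% → £0.00
Umbrella £17.61: all other goods → 3.75% → £0.66
Sleeping bag £44.42: sporting goods, buyer-exempt → 0% → £0.00
Salad bar box £10.84: hot prepared food → 3.25% → £0.35
Total tax = £14.54 + £0.66 + £0.35 = £15.55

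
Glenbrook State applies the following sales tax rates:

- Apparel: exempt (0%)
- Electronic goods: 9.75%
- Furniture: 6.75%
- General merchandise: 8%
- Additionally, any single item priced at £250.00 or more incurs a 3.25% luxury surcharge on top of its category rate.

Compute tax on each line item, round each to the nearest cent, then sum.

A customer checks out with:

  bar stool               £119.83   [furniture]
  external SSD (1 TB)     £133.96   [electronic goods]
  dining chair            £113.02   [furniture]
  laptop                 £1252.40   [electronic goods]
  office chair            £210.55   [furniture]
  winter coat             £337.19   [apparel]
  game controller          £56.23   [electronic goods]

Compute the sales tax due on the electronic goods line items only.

External SSD (1 TB) £133.96: electronic goods → 9.75% → £13.06
Laptop £1252.40: electronic goods → 9.75% + 3.25% surcharge = 13% → £162.81
Game controller £56.23: electronic goods → 9.75% → £5.48
Tax on electronic goods = £13.06 + £162.81 + £5.48 = £181.35

£181.35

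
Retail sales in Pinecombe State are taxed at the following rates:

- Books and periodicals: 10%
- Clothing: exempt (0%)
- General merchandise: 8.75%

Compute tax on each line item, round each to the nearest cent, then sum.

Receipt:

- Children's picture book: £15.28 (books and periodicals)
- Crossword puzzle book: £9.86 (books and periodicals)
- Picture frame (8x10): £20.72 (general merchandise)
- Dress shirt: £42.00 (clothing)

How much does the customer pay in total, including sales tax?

£92.19

Children's picture book £15.28: books and periodicals → 10% → £1.53
Crossword puzzle book £9.86: books and periodicals → 10% → £0.99
Picture frame (8x10) £20.72: general merchandise → 8.75% → £1.81
Dress shirt £42.00: clothing → 0% → £0.00
Subtotal = £87.86; tax = £4.33; total due = £92.19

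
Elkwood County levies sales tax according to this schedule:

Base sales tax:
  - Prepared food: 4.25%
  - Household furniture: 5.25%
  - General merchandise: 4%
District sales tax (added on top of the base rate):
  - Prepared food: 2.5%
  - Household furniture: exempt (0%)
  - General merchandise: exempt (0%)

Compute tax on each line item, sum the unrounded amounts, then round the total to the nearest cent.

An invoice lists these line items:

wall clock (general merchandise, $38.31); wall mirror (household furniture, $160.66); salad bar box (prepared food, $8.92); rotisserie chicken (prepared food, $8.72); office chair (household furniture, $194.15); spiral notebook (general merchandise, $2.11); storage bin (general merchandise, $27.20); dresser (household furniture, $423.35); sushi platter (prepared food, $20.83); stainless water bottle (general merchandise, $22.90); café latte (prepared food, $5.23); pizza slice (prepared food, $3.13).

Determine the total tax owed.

$47.64

Wall clock $38.31: general merchandise → 4% + 0% district = 4% → $1.5324
Wall mirror $160.66: household furniture → 5.25% + 0% district = 5.25% → $8.43465
Salad bar box $8.92: prepared food → 4.25% + 2.5% district = 6.75% → $0.6021
Rotisserie chicken $8.72: prepared food → 4.25% + 2.5% district = 6.75% → $0.5886
Office chair $194.15: household furniture → 5.25% + 0% district = 5.25% → $10.192875
Spiral notebook $2.11: general merchandise → 4% + 0% district = 4% → $0.0844
Storage bin $27.20: general merchandise → 4% + 0% district = 4% → $1.088
Dresser $423.35: household furniture → 5.25% + 0% district = 5.25% → $22.225875
Sushi platter $20.83: prepared food → 4.25% + 2.5% district = 6.75% → $1.406025
Stainless water bottle $22.90: general merchandise → 4% + 0% district = 4% → $0.916
Café latte $5.23: prepared food → 4.25% + 2.5% district = 6.75% → $0.353025
Pizza slice $3.13: prepared food → 4.25% + 2.5% district = 6.75% → $0.211275
Unrounded tax sum = $47.635225 → $47.64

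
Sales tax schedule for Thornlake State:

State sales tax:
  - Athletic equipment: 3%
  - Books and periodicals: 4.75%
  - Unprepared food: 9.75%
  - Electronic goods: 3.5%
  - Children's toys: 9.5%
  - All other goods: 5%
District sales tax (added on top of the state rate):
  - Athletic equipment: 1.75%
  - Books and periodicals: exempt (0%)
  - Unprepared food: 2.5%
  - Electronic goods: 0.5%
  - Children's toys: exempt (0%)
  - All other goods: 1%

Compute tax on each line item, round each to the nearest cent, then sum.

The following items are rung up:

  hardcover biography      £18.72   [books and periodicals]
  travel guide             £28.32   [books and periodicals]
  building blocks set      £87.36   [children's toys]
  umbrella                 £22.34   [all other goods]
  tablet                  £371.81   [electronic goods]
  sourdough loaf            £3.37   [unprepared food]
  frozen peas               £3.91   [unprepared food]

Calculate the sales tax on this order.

£27.64

Hardcover biography £18.72: books and periodicals → 4.75% + 0% district = 4.75% → £0.89
Travel guide £28.32: books and periodicals → 4.75% + 0% district = 4.75% → £1.35
Building blocks set £87.36: children's toys → 9.5% + 0% district = 9.5% → £8.30
Umbrella £22.34: all other goods → 5% + 1% district = 6% → £1.34
Tablet £371.81: electronic goods → 3.5% + 0.5% district = 4% → £14.87
Sourdough loaf £3.37: unprepared food → 9.75% + 2.5% district = 12.25% → £0.41
Frozen peas £3.91: unprepared food → 9.75% + 2.5% district = 12.25% → £0.48
Total tax = £0.89 + £1.35 + £8.30 + £1.34 + £14.87 + £0.41 + £0.48 = £27.64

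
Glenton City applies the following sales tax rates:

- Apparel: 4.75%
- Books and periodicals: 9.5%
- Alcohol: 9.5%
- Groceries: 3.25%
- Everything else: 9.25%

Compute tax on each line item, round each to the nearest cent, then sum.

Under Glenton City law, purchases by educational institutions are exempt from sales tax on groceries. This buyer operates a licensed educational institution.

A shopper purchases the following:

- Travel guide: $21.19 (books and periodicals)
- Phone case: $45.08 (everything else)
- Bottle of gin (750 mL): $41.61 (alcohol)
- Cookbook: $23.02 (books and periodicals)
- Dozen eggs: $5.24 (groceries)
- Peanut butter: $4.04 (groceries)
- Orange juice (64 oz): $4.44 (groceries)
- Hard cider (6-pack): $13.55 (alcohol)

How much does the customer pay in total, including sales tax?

Travel guide $21.19: books and periodicals → 9.5% → $2.01
Phone case $45.08: everything else → 9.25% → $4.17
Bottle of gin (750 mL) $41.61: alcohol → 9.5% → $3.95
Cookbook $23.02: books and periodicals → 9.5% → $2.19
Dozen eggs $5.24: groceries, buyer-exempt → 0% → $0.00
Peanut butter $4.04: groceries, buyer-exempt → 0% → $0.00
Orange juice (64 oz) $4.44: groceries, buyer-exempt → 0% → $0.00
Hard cider (6-pack) $13.55: alcohol → 9.5% → $1.29
Subtotal = $158.17; tax = $13.61; total due = $171.78

$171.78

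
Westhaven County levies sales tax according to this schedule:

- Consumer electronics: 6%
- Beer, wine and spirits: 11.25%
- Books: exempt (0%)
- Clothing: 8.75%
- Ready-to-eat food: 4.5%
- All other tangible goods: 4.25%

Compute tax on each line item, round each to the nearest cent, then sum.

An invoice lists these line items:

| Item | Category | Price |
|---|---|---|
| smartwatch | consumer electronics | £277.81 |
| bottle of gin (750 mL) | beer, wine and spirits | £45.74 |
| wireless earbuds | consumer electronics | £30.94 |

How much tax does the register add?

Smartwatch £277.81: consumer electronics → 6% → £16.67
Bottle of gin (750 mL) £45.74: beer, wine and spirits → 11.25% → £5.15
Wireless earbuds £30.94: consumer electronics → 6% → £1.86
Total tax = £16.67 + £5.15 + £1.86 = £23.68

£23.68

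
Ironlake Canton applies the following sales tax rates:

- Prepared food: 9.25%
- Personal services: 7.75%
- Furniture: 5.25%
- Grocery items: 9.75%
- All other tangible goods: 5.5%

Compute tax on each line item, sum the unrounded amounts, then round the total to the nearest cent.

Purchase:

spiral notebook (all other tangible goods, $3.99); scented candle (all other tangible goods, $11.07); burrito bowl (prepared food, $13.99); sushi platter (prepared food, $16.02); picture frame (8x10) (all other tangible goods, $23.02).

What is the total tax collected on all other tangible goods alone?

$2.09

Spiral notebook $3.99: all other tangible goods → 5.5% → $0.21945
Scented candle $11.07: all other tangible goods → 5.5% → $0.60885
Picture frame (8x10) $23.02: all other tangible goods → 5.5% → $1.2661
Tax on all other tangible goods: unrounded sum = $2.0944 → $2.09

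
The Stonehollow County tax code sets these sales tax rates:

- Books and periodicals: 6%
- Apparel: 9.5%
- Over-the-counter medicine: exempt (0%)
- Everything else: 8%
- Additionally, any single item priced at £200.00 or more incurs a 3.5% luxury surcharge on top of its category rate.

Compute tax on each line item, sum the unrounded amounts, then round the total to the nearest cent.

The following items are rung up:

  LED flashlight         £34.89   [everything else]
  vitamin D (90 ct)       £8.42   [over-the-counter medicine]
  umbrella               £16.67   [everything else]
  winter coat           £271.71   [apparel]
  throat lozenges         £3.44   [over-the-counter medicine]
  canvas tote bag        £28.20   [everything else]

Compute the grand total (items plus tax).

LED flashlight £34.89: everything else → 8% → £2.7912
Vitamin D (90 ct) £8.42: over-the-counter medicine → 0% → £0.00
Umbrella £16.67: everything else → 8% → £1.3336
Winter coat £271.71: apparel → 9.5% + 3.5% surcharge = 13% → £35.3223
Throat lozenges £3.44: over-the-counter medicine → 0% → £0.00
Canvas tote bag £28.20: everything else → 8% → £2.256
Subtotal = £363.33; unrounded tax = £41.7031 → £41.70; total due = £405.03

£405.03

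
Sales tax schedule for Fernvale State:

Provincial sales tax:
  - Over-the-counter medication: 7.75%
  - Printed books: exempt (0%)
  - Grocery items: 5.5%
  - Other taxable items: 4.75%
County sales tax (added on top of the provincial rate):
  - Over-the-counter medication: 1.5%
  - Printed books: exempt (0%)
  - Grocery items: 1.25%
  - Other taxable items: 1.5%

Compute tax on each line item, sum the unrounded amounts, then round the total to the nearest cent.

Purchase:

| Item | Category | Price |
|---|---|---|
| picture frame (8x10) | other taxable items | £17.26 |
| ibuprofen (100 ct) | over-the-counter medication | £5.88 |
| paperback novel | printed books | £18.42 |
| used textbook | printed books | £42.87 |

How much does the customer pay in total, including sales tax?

Picture frame (8x10) £17.26: other taxable items → 4.75% + 1.5% county = 6.25% → £1.07875
Ibuprofen (100 ct) £5.88: over-the-counter medication → 7.75% + 1.5% county = 9.25% → £0.5439
Paperback novel £18.42: printed books → 0% + 0% county = 0% → £0.00
Used textbook £42.87: printed books → 0% + 0% county = 0% → £0.00
Subtotal = £84.43; unrounded tax = £1.62265 → £1.62; total due = £86.05

£86.05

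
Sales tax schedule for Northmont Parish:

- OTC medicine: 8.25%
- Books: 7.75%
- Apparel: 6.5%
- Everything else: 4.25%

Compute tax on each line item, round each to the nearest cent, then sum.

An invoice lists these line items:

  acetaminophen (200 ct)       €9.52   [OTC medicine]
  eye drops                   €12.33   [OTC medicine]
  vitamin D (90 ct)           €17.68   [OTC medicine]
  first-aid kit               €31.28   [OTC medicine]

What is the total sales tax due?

€5.85

Acetaminophen (200 ct) €9.52: OTC medicine → 8.25% → €0.79
Eye drops €12.33: OTC medicine → 8.25% → €1.02
Vitamin D (90 ct) €17.68: OTC medicine → 8.25% → €1.46
First-aid kit €31.28: OTC medicine → 8.25% → €2.58
Total tax = €0.79 + €1.02 + €1.46 + €2.58 = €5.85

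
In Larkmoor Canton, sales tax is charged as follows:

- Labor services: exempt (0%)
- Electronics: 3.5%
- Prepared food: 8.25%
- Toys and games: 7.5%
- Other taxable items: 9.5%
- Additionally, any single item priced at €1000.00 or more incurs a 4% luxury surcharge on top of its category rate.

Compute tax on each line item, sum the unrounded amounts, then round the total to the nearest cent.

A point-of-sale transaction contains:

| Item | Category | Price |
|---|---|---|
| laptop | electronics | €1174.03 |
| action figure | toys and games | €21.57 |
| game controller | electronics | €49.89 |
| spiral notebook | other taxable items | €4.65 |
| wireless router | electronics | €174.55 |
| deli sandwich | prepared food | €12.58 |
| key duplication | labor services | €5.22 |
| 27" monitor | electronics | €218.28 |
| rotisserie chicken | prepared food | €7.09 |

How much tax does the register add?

€107.23

Laptop €1174.03: electronics → 3.5% + 4% surcharge = 7.5% → €88.05225
Action figure €21.57: toys and games → 7.5% → €1.61775
Game controller €49.89: electronics → 3.5% → €1.74615
Spiral notebook €4.65: other taxable items → 9.5% → €0.44175
Wireless router €174.55: electronics → 3.5% → €6.10925
Deli sandwich €12.58: prepared food → 8.25% → €1.03785
Key duplication €5.22: labor services → 0% → €0.00
27" monitor €218.28: electronics → 3.5% → €7.6398
Rotisserie chicken €7.09: prepared food → 8.25% → €0.584925
Unrounded tax sum = €107.229725 → €107.23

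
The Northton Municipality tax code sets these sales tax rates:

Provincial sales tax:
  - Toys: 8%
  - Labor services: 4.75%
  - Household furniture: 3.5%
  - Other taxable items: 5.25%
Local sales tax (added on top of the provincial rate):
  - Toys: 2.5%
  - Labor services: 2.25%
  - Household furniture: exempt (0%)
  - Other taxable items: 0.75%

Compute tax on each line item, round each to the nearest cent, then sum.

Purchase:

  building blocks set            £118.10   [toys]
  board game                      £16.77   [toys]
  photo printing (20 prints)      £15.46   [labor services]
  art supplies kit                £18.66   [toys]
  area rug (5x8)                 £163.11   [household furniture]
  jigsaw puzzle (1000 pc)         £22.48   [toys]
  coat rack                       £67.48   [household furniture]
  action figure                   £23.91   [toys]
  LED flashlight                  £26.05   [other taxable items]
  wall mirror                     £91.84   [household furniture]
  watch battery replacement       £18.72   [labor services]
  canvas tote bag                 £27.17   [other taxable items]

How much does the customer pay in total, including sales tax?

Building blocks set £118.10: toys → 8% + 2.5% local = 10.5% → £12.40
Board game £16.77: toys → 8% + 2.5% local = 10.5% → £1.76
Photo printing (20 prints) £15.46: labor services → 4.75% + 2.25% local = 7% → £1.08
Art supplies kit £18.66: toys → 8% + 2.5% local = 10.5% → £1.96
Area rug (5x8) £163.11: household furniture → 3.5% + 0% local = 3.5% → £5.71
Jigsaw puzzle (1000 pc) £22.48: toys → 8% + 2.5% local = 10.5% → £2.36
Coat rack £67.48: household furniture → 3.5% + 0% local = 3.5% → £2.36
Action figure £23.91: toys → 8% + 2.5% local = 10.5% → £2.51
LED flashlight £26.05: other taxable items → 5.25% + 0.75% local = 6% → £1.56
Wall mirror £91.84: household furniture → 3.5% + 0% local = 3.5% → £3.21
Watch battery replacement £18.72: labor services → 4.75% + 2.25% local = 7% → £1.31
Canvas tote bag £27.17: other taxable items → 5.25% + 0.75% local = 6% → £1.63
Subtotal = £609.75; tax = £37.85; total due = £647.60

£647.60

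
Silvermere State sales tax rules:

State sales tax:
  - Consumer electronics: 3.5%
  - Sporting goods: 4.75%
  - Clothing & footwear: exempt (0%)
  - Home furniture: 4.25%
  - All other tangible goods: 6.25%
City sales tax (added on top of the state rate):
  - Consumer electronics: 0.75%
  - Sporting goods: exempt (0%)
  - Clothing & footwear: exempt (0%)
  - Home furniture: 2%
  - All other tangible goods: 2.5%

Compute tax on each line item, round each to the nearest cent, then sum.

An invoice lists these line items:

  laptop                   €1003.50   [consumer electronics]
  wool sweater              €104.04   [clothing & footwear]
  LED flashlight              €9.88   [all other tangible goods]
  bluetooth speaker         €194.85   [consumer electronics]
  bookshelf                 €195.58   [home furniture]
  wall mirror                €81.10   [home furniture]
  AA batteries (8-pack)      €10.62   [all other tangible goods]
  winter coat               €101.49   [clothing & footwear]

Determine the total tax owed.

Laptop €1003.50: consumer electronics → 3.5% + 0.75% city = 4.25% → €42.65
Wool sweater €104.04: clothing & footwear → 0% + 0% city = 0% → €0.00
LED flashlight €9.88: all other tangible goods → 6.25% + 2.5% city = 8.75% → €0.86
Bluetooth speaker €194.85: consumer electronics → 3.5% + 0.75% city = 4.25% → €8.28
Bookshelf €195.58: home furniture → 4.25% + 2% city = 6.25% → €12.22
Wall mirror €81.10: home furniture → 4.25% + 2% city = 6.25% → €5.07
AA batteries (8-pack) €10.62: all other tangible goods → 6.25% + 2.5% city = 8.75% → €0.93
Winter coat €101.49: clothing & footwear → 0% + 0% city = 0% → €0.00
Total tax = €42.65 + €0.86 + €8.28 + €12.22 + €5.07 + €0.93 = €70.01

€70.01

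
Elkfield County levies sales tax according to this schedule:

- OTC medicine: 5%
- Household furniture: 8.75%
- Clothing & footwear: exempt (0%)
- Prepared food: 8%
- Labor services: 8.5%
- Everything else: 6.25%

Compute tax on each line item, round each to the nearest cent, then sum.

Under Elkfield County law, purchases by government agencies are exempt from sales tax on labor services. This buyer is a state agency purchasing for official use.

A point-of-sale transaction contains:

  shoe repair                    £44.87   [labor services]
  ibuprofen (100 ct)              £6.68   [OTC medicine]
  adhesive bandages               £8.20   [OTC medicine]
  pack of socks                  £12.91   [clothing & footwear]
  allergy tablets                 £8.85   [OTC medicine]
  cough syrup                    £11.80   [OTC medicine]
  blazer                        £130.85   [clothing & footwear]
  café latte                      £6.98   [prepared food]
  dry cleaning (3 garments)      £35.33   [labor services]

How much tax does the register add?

£2.33

Shoe repair £44.87: labor services, buyer-exempt → 0% → £0.00
Ibuprofen (100 ct) £6.68: OTC medicine → 5% → £0.33
Adhesive bandages £8.20: OTC medicine → 5% → £0.41
Pack of socks £12.91: clothing & footwear → 0% → £0.00
Allergy tablets £8.85: OTC medicine → 5% → £0.44
Cough syrup £11.80: OTC medicine → 5% → £0.59
Blazer £130.85: clothing & footwear → 0% → £0.00
Café latte £6.98: prepared food → 8% → £0.56
Dry cleaning (3 garments) £35.33: labor services, buyer-exempt → 0% → £0.00
Total tax = £0.33 + £0.41 + £0.44 + £0.59 + £0.56 = £2.33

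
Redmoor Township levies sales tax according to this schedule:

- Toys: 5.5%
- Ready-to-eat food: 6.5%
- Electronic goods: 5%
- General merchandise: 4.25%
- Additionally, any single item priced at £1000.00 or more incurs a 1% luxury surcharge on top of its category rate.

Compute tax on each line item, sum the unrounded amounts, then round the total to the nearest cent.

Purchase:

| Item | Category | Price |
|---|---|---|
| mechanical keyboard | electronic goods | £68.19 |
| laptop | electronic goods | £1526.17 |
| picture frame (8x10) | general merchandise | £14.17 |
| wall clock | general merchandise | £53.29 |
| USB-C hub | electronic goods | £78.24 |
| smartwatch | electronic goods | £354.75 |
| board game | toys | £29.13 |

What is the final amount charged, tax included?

£2245.04

Mechanical keyboard £68.19: electronic goods → 5% → £3.4095
Laptop £1526.17: electronic goods → 5% + 1% surcharge = 6% → £91.5702
Picture frame (8x10) £14.17: general merchandise → 4.25% → £0.602225
Wall clock £53.29: general merchandise → 4.25% → £2.264825
USB-C hub £78.24: electronic goods → 5% → £3.912
Smartwatch £354.75: electronic goods → 5% → £17.7375
Board game £29.13: toys → 5.5% → £1.60215
Subtotal = £2123.94; unrounded tax = £121.0984 → £121.10; total due = £2245.04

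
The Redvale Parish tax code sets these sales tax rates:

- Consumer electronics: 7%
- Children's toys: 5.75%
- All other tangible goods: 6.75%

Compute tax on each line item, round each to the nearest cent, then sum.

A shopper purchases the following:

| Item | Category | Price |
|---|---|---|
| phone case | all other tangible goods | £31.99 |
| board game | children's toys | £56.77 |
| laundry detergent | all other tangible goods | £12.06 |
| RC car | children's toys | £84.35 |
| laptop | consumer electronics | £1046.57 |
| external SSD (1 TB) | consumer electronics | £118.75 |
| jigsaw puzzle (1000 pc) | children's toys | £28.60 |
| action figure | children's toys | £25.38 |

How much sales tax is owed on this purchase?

£95.75

Phone case £31.99: all other tangible goods → 6.75% → £2.16
Board game £56.77: children's toys → 5.75% → £3.26
Laundry detergent £12.06: all other tangible goods → 6.75% → £0.81
RC car £84.35: children's toys → 5.75% → £4.85
Laptop £1046.57: consumer electronics → 7% → £73.26
External SSD (1 TB) £118.75: consumer electronics → 7% → £8.31
Jigsaw puzzle (1000 pc) £28.60: children's toys → 5.75% → £1.64
Action figure £25.38: children's toys → 5.75% → £1.46
Total tax = £2.16 + £3.26 + £0.81 + £4.85 + £73.26 + £8.31 + £1.64 + £1.46 = £95.75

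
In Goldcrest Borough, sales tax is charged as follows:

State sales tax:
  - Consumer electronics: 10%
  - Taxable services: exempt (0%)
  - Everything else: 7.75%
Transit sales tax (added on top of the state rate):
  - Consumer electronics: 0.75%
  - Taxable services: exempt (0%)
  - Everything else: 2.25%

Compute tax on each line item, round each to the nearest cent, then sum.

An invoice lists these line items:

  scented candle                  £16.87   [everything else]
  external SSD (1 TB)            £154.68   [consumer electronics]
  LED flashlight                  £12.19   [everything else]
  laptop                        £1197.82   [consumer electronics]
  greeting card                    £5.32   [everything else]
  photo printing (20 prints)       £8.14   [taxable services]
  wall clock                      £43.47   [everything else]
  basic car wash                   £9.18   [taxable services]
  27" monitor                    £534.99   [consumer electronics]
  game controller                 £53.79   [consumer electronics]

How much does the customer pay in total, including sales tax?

Scented candle £16.87: everything else → 7.75% + 2.25% transit = 10% → £1.69
External SSD (1 TB) £154.68: consumer electronics → 10% + 0.75% transit = 10.75% → £16.63
LED flashlight £12.19: everything else → 7.75% + 2.25% transit = 10% → £1.22
Laptop £1197.82: consumer electronics → 10% + 0.75% transit = 10.75% → £128.77
Greeting card £5.32: everything else → 7.75% + 2.25% transit = 10% → £0.53
Photo printing (20 prints) £8.14: taxable services → 0% + 0% transit = 0% → £0.00
Wall clock £43.47: everything else → 7.75% + 2.25% transit = 10% → £4.35
Basic car wash £9.18: taxable services → 0% + 0% transit = 0% → £0.00
27" monitor £534.99: consumer electronics → 10% + 0.75% transit = 10.75% → £57.51
Game controller £53.79: consumer electronics → 10% + 0.75% transit = 10.75% → £5.78
Subtotal = £2036.45; tax = £216.48; total due = £2252.93

£2252.93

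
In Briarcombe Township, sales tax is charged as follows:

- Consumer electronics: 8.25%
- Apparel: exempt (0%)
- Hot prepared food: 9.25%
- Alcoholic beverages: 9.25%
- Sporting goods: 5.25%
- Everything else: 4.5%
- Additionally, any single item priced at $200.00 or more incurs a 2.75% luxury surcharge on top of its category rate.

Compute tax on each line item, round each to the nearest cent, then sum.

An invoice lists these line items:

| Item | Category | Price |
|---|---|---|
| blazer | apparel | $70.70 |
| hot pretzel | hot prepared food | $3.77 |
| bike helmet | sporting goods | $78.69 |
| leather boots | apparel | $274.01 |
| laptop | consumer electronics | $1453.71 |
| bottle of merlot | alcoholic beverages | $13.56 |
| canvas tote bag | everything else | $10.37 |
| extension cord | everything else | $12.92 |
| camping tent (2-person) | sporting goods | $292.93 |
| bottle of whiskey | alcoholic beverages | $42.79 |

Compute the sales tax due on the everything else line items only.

$1.05

Canvas tote bag $10.37: everything else → 4.5% → $0.47
Extension cord $12.92: everything else → 4.5% → $0.58
Tax on everything else = $0.47 + $0.58 = $1.05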